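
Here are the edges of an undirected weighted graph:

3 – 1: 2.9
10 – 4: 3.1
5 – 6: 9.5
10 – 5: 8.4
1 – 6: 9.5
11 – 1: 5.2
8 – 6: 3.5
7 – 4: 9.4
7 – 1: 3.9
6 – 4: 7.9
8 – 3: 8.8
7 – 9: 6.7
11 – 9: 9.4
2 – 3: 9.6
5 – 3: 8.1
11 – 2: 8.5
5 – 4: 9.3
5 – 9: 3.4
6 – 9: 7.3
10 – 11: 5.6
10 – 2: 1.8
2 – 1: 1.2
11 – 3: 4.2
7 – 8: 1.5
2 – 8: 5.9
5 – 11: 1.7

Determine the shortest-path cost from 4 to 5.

9.3

Compare a few routes:
4 - 5: 9.3 = 9.3
4 - 10 - 11 - 5: 3.1+5.6+1.7 = 10.4
Cheapest is 4 - 5 at 9.3.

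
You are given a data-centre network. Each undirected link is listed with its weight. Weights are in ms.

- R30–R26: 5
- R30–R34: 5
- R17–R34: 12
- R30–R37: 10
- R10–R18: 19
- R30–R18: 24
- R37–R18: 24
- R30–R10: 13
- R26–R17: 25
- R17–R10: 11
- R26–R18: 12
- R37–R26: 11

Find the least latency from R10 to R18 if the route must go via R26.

Shortest R10→R26: R10–R30–R26 = 18
Shortest R26→R18: R26–R18 = 12
Total via R26: 18 + 12 = 30 ms.

30 ms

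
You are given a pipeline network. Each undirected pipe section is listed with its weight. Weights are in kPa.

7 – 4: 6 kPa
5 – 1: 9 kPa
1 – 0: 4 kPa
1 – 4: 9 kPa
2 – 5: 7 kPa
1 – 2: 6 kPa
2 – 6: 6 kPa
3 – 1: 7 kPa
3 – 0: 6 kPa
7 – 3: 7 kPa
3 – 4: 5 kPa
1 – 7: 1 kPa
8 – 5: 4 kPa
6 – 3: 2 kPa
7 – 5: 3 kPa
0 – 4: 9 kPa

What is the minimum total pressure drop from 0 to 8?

Settle nodes by increasing distance from 0:
0: 0
1: 4  (via 0)
7: 5  (via 1)
3: 6  (via 0)
5: 8  (via 7)
6: 8  (via 3)
4: 9  (via 0)
2: 10  (via 1)
8: 12  (via 5)
Shortest route: 0 → 1 → 7 → 5 → 8 = 12 kPa.

12 kPa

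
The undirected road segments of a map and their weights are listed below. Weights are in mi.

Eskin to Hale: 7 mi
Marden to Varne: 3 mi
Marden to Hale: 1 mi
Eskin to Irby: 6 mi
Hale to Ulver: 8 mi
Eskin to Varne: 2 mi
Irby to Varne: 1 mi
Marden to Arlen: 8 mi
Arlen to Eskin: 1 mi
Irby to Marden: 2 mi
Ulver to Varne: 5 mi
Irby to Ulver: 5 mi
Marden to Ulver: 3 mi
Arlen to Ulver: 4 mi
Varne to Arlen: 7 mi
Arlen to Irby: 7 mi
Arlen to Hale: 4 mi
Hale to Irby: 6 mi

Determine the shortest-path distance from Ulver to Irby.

5 mi

Compare a few routes:
Ulver - Arlen - Eskin - Varne - Irby: 4+1+2+1 = 8
Ulver - Marden - Varne - Irby: 3+3+1 = 7
Ulver - Irby: 5 = 5
Ulver - Varne - Irby: 5+1 = 6
Cheapest is Ulver - Irby at 5 mi.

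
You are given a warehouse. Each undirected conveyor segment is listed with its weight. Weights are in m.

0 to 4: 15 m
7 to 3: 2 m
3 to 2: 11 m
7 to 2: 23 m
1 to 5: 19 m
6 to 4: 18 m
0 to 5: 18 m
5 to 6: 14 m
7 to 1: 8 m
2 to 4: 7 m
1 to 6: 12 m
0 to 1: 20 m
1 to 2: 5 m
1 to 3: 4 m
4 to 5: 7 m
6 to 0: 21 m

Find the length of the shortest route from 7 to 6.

18 m

Running Dijkstra from 7:
7: 0
3: 2  (via 7)
1: 6  (via 3)
2: 11  (via 1)
4: 18  (via 2)
6: 18  (via 1)
Shortest route: 7 → 3 → 1 → 6 = 18 m.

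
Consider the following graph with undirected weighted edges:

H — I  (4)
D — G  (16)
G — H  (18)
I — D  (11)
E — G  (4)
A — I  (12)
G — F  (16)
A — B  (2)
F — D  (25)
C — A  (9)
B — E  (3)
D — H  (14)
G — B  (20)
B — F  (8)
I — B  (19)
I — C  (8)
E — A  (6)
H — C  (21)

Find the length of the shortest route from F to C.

19

Candidate routes:
F → B → E → A → C: 8+3+6+9 = 26
F → B → A → C: 8+2+9 = 19
Cheapest is F → B → A → C at 19.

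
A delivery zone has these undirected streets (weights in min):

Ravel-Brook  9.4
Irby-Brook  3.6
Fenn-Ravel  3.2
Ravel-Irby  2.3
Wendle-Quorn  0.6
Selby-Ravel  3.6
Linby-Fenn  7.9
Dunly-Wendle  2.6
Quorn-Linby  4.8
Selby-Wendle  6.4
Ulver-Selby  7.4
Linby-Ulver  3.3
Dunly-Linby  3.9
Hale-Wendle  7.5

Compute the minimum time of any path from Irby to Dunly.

14.9 min

Compare a few routes:
Irby - Ravel - Selby - Ulver - Linby - Dunly: 2.3+3.6+7.4+3.3+3.9 = 20.5
Irby - Ravel - Selby - Wendle - Dunly: 2.3+3.6+6.4+2.6 = 14.9
Irby - Ravel - Fenn - Linby - Dunly: 2.3+3.2+7.9+3.9 = 17.3
The minimum is 14.9 min via Irby - Ravel - Selby - Wendle - Dunly.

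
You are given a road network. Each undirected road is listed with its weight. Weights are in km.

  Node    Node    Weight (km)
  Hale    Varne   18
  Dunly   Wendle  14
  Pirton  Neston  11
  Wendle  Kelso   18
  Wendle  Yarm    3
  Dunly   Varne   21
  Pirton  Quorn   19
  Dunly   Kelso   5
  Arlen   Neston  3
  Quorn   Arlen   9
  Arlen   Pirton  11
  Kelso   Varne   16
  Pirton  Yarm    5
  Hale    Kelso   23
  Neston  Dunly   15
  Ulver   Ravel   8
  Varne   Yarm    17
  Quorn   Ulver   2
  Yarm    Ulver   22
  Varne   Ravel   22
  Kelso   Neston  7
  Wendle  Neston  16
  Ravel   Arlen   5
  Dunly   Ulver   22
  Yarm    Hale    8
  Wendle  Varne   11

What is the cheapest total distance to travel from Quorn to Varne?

Compare a few routes:
Quorn → Arlen → Ravel → Varne: 9+5+22 = 36
Quorn → Arlen → Neston → Kelso → Varne: 9+3+7+16 = 35
Quorn → Ulver → Ravel → Varne: 2+8+22 = 32
Cheapest is Quorn → Ulver → Ravel → Varne at 32 km.

32 km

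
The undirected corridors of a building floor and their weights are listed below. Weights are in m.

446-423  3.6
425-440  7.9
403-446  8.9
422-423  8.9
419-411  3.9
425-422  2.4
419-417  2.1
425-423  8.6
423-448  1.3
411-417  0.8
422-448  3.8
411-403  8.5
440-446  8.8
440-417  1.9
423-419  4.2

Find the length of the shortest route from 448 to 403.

13.8 m

Settle nodes by increasing distance from 448:
448: 0
423: 1.3  (via 448)
422: 3.8  (via 448)
446: 4.9  (via 423)
419: 5.5  (via 423)
425: 6.2  (via 422)
417: 7.6  (via 419)
411: 8.4  (via 417)
440: 9.5  (via 417)
403: 13.8  (via 446)
Shortest route: 448 → 423 → 446 → 403 = 13.8 m.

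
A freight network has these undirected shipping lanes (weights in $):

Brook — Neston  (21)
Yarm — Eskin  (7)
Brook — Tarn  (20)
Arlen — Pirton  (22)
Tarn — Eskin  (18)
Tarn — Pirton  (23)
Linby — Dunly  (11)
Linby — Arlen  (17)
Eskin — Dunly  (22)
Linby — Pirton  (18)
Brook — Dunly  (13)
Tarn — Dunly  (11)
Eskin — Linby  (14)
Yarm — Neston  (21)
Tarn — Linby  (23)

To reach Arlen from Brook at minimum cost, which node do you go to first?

Enumerating some paths:
Brook - Tarn - Dunly - Linby - Arlen: 20+11+11+17 = 59
Brook - Dunly - Linby - Arlen: 13+11+17 = 41
Brook - Dunly - Linby - Pirton - Arlen: 13+11+18+22 = 64
Brook - Tarn - Linby - Arlen: 20+23+17 = 60
The minimum is $41 via Brook - Dunly - Linby - Arlen.
So from Brook the first move is to Dunly.

Dunly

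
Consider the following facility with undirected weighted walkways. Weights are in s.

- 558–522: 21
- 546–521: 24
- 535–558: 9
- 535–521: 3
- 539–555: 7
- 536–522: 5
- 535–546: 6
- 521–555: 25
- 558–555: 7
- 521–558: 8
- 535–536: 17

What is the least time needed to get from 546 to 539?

29 s

Enumerating some paths:
546–535–521–558–555–539: 6+3+8+7+7 = 31
546–535–558–555–539: 6+9+7+7 = 29
546–535–521–555–539: 6+3+25+7 = 41
The minimum is 29 s via 546–535–558–555–539.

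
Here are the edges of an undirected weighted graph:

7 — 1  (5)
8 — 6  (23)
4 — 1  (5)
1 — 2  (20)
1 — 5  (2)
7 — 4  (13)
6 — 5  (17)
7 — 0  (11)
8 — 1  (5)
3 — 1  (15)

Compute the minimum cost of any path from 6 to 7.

Running Dijkstra from 6:
6: 0
5: 17  (via 6)
1: 19  (via 5)
8: 23  (via 6)
4: 24  (via 1)
7: 24  (via 1)
Shortest route: 6–5–1–7 = 24.

24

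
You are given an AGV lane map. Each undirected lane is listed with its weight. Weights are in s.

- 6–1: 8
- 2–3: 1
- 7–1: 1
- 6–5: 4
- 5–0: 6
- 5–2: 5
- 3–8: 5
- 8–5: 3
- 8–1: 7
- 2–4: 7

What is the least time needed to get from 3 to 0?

12 s

Compare a few routes:
3 → 2 → 5 → 0: 1+5+6 = 12
3 → 8 → 5 → 0: 5+3+6 = 14
3 → 8 → 1 → 6 → 5 → 0: 5+7+8+4+6 = 30
The minimum is 12 s via 3 → 2 → 5 → 0.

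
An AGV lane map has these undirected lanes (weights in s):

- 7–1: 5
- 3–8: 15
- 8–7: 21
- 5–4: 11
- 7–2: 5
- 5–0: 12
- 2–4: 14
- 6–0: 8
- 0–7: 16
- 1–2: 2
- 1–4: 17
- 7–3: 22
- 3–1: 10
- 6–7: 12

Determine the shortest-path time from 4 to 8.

40 s

Running Dijkstra from 4:
4: 0
5: 11  (via 4)
2: 14  (via 4)
1: 16  (via 2)
7: 19  (via 2)
0: 23  (via 5)
3: 26  (via 1)
6: 31  (via 7)
8: 40  (via 7)
Shortest route: 4 → 2 → 7 → 8 = 40 s.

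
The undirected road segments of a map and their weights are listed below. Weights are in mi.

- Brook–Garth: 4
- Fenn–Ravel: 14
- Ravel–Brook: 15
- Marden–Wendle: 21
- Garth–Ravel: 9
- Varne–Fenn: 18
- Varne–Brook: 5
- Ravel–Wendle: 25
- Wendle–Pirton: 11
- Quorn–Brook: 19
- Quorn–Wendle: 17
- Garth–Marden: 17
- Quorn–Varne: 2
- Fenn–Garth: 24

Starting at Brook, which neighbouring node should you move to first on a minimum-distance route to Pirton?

Candidate routes:
Brook–Varne–Quorn–Wendle–Pirton: 5+2+17+11 = 35
Brook–Ravel–Wendle–Pirton: 15+25+11 = 51
Brook–Garth–Ravel–Wendle–Pirton: 4+9+25+11 = 49
Brook–Quorn–Wendle–Pirton: 19+17+11 = 47
Cheapest is Brook–Varne–Quorn–Wendle–Pirton at 35 mi.
So from Brook the first move is to Varne.

Varne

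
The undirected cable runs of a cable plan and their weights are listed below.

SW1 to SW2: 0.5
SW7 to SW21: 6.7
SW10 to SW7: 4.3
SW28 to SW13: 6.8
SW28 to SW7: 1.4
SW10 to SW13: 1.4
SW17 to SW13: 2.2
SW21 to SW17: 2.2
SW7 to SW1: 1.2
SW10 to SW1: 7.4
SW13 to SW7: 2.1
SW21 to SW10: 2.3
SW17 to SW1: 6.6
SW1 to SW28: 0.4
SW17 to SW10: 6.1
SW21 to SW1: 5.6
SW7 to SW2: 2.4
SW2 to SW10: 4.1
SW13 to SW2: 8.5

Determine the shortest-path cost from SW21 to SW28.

6

Enumerating some paths:
SW21 → SW10 → SW13 → SW7 → SW28: 2.3+1.4+2.1+1.4 = 7.2
SW21 → SW1 → SW28: 5.6+0.4 = 6
The minimum is 6 via SW21 → SW1 → SW28.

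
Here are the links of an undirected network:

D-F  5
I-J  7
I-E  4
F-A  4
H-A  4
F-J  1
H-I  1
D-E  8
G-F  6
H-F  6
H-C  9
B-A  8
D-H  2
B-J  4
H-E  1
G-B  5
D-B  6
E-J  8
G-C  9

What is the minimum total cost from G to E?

13

Enumerating some paths:
G–F–H–E: 6+6+1 = 13
G–F–D–H–E: 6+5+2+1 = 14
Cheapest is G–F–H–E at 13.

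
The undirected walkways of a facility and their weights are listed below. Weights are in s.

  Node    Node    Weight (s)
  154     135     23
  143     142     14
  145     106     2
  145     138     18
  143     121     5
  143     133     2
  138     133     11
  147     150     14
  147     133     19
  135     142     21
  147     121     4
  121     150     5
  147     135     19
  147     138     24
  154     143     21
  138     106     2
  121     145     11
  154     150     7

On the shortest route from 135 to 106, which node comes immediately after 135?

Enumerating some paths:
135–147–138–106: 19+24+2 = 45
135–147–121–143–133–138–106: 19+4+5+2+11+2 = 43
135–154–150–121–145–106: 23+7+5+11+2 = 48
135–147–121–145–106: 19+4+11+2 = 36
The minimum is 36 s via 135–147–121–145–106.
So from 135 the first move is to 147.

147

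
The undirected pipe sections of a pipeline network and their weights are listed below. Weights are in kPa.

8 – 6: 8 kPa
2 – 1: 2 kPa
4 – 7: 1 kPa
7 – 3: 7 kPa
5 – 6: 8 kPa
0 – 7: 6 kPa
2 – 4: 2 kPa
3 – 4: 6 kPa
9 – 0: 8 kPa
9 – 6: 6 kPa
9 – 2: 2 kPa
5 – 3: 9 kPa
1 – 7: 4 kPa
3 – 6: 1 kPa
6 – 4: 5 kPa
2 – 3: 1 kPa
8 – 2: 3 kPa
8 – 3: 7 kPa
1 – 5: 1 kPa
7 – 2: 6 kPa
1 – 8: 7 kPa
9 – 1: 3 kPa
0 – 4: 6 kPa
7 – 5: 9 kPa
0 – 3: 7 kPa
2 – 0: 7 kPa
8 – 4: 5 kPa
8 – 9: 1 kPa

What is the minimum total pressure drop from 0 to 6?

8 kPa

Candidate routes:
0 - 3 - 6: 7+1 = 8
0 - 2 - 3 - 6: 7+1+1 = 9
The minimum is 8 kPa via 0 - 3 - 6.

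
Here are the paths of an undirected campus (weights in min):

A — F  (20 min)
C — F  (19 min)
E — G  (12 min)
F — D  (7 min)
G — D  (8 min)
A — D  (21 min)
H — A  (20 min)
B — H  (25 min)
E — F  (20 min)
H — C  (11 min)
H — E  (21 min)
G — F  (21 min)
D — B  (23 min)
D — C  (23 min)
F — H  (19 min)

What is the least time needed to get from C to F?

Compare a few routes:
C–D–F: 23+7 = 30
C–F: 19 = 19
The minimum is 19 min via C–F.

19 min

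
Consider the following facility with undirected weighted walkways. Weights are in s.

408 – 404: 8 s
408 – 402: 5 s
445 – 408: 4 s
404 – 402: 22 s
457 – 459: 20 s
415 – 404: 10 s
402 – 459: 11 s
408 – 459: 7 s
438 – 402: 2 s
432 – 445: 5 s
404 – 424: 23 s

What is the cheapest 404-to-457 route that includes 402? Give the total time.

Best 404 to 402: 404 → 408 → 402 costing 13
Best 402 to 457: 402 → 459 → 457 costing 31
Total via 402: 13 + 31 = 44 s.

44 s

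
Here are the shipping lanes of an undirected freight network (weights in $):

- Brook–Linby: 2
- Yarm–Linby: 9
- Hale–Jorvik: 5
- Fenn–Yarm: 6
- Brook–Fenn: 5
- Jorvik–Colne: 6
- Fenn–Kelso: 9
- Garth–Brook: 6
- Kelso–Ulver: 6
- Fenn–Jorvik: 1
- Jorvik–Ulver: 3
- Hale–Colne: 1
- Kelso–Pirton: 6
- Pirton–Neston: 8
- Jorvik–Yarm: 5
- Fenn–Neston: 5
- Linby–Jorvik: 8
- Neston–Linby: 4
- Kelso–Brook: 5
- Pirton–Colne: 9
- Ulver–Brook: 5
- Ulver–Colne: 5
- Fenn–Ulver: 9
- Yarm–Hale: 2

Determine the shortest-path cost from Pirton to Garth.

$17

Shortest distances from Pirton:
Pirton: 0
Kelso: 6  (via Pirton)
Neston: 8  (via Pirton)
Colne: 9  (via Pirton)
Hale: 10  (via Colne)
Brook: 11  (via Kelso)
Yarm: 12  (via Hale)
Ulver: 12  (via Kelso)
Linby: 12  (via Neston)
Fenn: 13  (via Neston)
Jorvik: 14  (via Fenn)
Garth: 17  (via Brook)
Shortest route: Pirton → Kelso → Brook → Garth = $17.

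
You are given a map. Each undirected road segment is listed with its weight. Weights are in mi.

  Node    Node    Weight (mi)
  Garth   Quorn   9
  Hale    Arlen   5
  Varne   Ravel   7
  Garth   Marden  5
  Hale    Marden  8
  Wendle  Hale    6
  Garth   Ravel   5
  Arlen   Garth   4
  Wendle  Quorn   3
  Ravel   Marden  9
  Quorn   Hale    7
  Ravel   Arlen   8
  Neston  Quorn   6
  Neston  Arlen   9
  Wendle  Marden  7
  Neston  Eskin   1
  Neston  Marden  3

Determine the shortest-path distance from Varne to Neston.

19 mi

Enumerating some paths:
Varne - Ravel - Garth - Marden - Neston: 7+5+5+3 = 20
Varne - Ravel - Marden - Neston: 7+9+3 = 19
The minimum is 19 mi via Varne - Ravel - Marden - Neston.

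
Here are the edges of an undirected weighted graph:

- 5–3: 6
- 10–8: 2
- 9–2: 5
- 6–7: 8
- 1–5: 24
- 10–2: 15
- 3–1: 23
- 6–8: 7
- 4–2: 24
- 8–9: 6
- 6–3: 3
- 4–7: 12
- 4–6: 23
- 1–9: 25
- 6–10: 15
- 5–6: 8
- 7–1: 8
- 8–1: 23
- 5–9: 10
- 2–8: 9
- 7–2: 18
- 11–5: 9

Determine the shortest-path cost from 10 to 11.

Candidate routes:
10–8–6–5–11: 2+7+8+9 = 26
10–8–6–3–5–11: 2+7+3+6+9 = 27
10–6–5–11: 15+8+9 = 32
10–8–9–5–11: 2+6+10+9 = 27
Cheapest is 10–8–6–5–11 at 26.

26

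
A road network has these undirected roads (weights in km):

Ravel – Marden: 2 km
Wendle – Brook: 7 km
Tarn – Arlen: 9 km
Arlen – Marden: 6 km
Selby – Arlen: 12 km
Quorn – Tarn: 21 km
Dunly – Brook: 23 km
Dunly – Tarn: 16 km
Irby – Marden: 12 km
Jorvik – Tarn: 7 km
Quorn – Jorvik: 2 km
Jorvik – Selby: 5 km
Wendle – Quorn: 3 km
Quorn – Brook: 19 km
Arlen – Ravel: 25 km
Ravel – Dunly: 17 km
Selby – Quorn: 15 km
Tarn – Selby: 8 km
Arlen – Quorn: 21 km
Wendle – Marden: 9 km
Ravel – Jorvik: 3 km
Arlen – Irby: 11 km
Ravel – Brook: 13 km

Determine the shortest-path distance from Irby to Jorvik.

Enumerating some paths:
Irby - Marden - Ravel - Jorvik: 12+2+3 = 17
Irby - Arlen - Marden - Ravel - Jorvik: 11+6+2+3 = 22
Irby - Marden - Wendle - Quorn - Jorvik: 12+9+3+2 = 26
The minimum is 17 km via Irby - Marden - Ravel - Jorvik.

17 km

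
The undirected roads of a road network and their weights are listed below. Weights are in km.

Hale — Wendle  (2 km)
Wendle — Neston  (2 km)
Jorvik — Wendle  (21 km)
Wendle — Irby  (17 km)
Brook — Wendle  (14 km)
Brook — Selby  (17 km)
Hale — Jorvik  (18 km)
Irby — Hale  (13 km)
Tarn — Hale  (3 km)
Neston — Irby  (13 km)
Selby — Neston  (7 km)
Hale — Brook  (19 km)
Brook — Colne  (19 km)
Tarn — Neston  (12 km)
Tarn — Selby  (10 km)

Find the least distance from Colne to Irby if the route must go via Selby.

Best Colne to Selby: Colne → Brook → Selby costing 36
Best Selby to Irby: Selby → Neston → Irby costing 20
Total via Selby: 36 + 20 = 56 km.

56 km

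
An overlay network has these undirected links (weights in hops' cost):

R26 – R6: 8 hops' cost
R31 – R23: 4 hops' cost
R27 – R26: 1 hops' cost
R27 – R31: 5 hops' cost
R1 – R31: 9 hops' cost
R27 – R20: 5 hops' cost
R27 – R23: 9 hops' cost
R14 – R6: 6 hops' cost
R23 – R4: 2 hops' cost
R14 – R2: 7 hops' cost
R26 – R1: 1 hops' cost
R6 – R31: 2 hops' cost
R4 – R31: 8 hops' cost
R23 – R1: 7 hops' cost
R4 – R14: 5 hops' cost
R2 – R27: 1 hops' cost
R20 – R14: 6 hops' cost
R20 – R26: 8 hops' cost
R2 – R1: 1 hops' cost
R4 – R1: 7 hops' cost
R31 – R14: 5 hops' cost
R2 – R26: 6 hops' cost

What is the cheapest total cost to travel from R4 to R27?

Shortest distances from R4:
R4: 0
R23: 2  (via R4)
R14: 5  (via R4)
R31: 6  (via R23)
R1: 7  (via R4)
R26: 8  (via R1)
R2: 8  (via R1)
R6: 8  (via R31)
R27: 9  (via R26)
Shortest route: R4–R1–R26–R27 = 9 hops' cost.

9 hops' cost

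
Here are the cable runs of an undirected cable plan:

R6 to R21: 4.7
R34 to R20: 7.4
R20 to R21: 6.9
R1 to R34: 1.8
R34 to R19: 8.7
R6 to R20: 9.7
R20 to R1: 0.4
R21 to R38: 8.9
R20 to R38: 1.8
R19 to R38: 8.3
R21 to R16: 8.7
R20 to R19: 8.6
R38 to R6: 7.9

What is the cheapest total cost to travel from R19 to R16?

24.2

Running Dijkstra from R19:
R19: 0
R38: 8.3  (via R19)
R20: 8.6  (via R19)
R34: 8.7  (via R19)
R1: 9  (via R20)
R21: 15.5  (via R20)
R6: 16.2  (via R38)
R16: 24.2  (via R21)
Shortest route: R19 → R20 → R21 → R16 = 24.2.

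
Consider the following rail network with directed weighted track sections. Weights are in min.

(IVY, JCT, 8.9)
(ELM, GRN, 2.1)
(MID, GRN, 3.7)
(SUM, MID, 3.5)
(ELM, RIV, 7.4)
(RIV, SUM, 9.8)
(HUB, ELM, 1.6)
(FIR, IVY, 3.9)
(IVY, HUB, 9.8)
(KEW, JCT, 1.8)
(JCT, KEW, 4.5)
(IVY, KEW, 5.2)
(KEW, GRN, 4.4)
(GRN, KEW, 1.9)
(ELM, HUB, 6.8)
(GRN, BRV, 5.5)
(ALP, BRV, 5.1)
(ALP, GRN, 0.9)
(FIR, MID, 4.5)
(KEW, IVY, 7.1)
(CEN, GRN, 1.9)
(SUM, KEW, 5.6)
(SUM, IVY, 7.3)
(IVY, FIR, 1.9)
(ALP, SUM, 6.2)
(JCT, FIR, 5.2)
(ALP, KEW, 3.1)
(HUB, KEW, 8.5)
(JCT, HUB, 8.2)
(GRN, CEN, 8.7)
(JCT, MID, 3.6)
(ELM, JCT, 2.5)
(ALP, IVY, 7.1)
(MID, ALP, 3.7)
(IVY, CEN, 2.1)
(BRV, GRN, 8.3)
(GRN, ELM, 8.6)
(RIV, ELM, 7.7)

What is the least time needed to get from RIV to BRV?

Settle nodes by increasing distance from RIV:
RIV: 0
ELM: 7.7  (via RIV)
GRN: 9.8  (via ELM)
SUM: 9.8  (via RIV)
JCT: 10.2  (via ELM)
KEW: 11.7  (via GRN)
MID: 13.3  (via SUM)
HUB: 14.5  (via ELM)
BRV: 15.3  (via GRN)
Shortest route: RIV–ELM–GRN–BRV = 15.3 min.

15.3 min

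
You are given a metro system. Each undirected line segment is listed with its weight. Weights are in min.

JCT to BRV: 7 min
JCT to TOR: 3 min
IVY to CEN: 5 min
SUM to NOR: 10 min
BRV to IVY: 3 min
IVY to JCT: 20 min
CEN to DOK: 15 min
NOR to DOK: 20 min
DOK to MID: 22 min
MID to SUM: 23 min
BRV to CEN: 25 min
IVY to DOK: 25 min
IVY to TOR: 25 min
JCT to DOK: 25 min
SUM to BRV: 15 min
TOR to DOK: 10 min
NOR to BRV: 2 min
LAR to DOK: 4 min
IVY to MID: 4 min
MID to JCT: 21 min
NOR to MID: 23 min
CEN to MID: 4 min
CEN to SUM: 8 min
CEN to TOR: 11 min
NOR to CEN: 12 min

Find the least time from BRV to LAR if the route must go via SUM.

39 min

Best BRV to SUM: BRV → NOR → SUM costing 12
Shortest SUM→LAR: SUM → CEN → DOK → LAR = 27
Total via SUM: 12 + 27 = 39 min.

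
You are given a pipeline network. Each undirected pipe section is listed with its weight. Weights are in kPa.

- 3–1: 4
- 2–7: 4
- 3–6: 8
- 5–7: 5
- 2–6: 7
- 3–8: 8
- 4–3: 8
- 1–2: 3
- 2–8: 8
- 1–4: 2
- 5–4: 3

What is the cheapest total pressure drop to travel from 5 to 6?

Running Dijkstra from 5:
5: 0
4: 3  (via 5)
1: 5  (via 4)
7: 5  (via 5)
2: 8  (via 1)
3: 9  (via 1)
6: 15  (via 2)
Shortest route: 5–4–1–2–6 = 15 kPa.

15 kPa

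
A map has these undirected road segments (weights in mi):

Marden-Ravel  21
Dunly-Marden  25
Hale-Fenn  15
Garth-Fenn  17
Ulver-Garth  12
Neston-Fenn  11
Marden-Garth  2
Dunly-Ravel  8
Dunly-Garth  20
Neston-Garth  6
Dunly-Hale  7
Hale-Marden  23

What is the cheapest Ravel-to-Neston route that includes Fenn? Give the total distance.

41 mi

Best Ravel to Fenn: Ravel–Dunly–Hale–Fenn costing 30
Best Fenn to Neston: Fenn–Neston costing 11
Total via Fenn: 30 + 11 = 41 mi.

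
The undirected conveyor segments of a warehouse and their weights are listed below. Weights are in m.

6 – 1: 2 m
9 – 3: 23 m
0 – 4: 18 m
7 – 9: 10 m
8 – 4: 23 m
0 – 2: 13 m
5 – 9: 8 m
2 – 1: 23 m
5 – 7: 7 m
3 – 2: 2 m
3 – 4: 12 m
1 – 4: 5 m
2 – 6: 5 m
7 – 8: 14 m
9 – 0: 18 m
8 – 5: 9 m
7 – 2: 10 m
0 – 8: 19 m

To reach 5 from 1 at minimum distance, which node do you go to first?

6

Compare a few routes:
1 → 6 → 2 → 7 → 9 → 5: 2+5+10+10+8 = 35
1 → 4 → 3 → 2 → 7 → 5: 5+12+2+10+7 = 36
1 → 4 → 8 → 5: 5+23+9 = 37
1 → 6 → 2 → 7 → 5: 2+5+10+7 = 24
The minimum is 24 m via 1 → 6 → 2 → 7 → 5.
So from 1 the first move is to 6.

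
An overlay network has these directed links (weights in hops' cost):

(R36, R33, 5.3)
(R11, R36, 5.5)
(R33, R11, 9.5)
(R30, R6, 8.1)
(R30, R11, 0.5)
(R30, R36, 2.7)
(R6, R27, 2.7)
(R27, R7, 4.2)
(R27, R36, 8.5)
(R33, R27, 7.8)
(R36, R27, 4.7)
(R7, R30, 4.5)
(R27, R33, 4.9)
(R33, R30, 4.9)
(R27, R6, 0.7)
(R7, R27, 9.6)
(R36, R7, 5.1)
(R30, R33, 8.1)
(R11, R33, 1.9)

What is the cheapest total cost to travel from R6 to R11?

11.9 hops' cost

Shortest distances from R6:
R6: 0
R27: 2.7  (via R6)
R7: 6.9  (via R27)
R33: 7.6  (via R27)
R36: 11.2  (via R27)
R30: 11.4  (via R7)
R11: 11.9  (via R30)
Shortest route: R6 → R27 → R7 → R30 → R11 = 11.9 hops' cost.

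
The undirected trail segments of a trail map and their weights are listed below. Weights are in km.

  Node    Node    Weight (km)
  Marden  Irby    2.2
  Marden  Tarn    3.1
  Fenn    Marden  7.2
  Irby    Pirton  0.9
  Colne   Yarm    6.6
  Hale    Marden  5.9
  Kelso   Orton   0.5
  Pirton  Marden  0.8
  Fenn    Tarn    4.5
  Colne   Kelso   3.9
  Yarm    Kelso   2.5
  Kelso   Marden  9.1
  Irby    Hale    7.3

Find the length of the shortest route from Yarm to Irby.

Candidate routes:
Yarm → Kelso → Marden → Irby: 2.5+9.1+2.2 = 13.8
Yarm → Colne → Kelso → Marden → Pirton → Irby: 6.6+3.9+9.1+0.8+0.9 = 21.3
Yarm → Kelso → Marden → Pirton → Irby: 2.5+9.1+0.8+0.9 = 13.3
Cheapest is Yarm → Kelso → Marden → Pirton → Irby at 13.3 km.

13.3 km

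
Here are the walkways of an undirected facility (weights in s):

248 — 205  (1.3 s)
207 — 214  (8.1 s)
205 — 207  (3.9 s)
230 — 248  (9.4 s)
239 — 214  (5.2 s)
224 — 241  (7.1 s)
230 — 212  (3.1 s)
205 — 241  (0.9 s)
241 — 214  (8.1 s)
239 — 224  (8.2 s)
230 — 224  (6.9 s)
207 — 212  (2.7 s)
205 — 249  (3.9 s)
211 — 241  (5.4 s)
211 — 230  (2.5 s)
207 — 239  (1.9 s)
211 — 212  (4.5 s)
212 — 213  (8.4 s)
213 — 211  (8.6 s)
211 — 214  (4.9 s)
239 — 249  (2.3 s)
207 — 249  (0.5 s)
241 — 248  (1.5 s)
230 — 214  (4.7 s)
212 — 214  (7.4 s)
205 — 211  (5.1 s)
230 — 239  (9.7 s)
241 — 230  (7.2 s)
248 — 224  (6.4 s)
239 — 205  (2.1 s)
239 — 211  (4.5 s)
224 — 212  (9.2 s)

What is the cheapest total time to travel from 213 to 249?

Candidate routes:
213–212–207–239–249: 8.4+2.7+1.9+2.3 = 15.3
213–212–207–249: 8.4+2.7+0.5 = 11.6
The minimum is 11.6 s via 213–212–207–249.

11.6 s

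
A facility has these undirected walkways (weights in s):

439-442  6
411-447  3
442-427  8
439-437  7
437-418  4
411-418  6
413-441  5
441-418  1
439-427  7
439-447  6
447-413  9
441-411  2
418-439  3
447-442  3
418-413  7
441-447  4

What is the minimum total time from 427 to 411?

13 s

Shortest distances from 427:
427: 0
439: 7  (via 427)
442: 8  (via 427)
418: 10  (via 439)
447: 11  (via 442)
441: 11  (via 418)
411: 13  (via 441)
Shortest route: 427–439–418–441–411 = 13 s.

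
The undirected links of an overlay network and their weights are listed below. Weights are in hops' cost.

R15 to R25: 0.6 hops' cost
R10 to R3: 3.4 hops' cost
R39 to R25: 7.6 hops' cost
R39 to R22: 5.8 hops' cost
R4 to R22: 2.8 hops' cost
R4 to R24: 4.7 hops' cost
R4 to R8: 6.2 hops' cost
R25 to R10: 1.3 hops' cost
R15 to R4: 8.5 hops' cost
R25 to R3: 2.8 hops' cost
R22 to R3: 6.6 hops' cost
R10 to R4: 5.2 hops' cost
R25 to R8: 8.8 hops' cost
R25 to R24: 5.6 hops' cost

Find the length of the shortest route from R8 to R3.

11.6 hops' cost

Settle nodes by increasing distance from R8:
R8: 0
R4: 6.2  (via R8)
R25: 8.8  (via R8)
R22: 9  (via R4)
R15: 9.4  (via R25)
R10: 10.1  (via R25)
R24: 10.9  (via R4)
R3: 11.6  (via R25)
Shortest route: R8–R25–R3 = 11.6 hops' cost.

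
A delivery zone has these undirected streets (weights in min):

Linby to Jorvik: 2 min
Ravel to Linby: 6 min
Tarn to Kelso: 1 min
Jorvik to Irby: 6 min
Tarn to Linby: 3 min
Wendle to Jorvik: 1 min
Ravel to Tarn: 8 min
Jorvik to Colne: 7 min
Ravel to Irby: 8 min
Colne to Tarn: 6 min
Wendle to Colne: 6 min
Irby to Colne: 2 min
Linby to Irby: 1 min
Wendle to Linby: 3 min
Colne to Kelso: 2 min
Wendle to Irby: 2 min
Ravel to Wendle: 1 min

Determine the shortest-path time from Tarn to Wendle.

Compare a few routes:
Tarn–Kelso–Colne–Wendle: 1+2+6 = 9
Tarn–Ravel–Wendle: 8+1 = 9
Tarn–Kelso–Colne–Irby–Wendle: 1+2+2+2 = 7
Tarn–Linby–Wendle: 3+3 = 6
The minimum is 6 min via Tarn–Linby–Wendle.

6 min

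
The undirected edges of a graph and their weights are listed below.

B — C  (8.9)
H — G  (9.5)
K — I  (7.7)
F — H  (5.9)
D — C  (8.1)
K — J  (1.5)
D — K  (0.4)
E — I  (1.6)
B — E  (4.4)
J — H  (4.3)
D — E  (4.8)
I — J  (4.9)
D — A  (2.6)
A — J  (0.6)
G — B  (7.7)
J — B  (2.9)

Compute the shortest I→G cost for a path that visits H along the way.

Best I to H: I–J–H costing 9.2
Best H to G: H–G costing 9.5
Total via H: 9.2 + 9.5 = 18.7.

18.7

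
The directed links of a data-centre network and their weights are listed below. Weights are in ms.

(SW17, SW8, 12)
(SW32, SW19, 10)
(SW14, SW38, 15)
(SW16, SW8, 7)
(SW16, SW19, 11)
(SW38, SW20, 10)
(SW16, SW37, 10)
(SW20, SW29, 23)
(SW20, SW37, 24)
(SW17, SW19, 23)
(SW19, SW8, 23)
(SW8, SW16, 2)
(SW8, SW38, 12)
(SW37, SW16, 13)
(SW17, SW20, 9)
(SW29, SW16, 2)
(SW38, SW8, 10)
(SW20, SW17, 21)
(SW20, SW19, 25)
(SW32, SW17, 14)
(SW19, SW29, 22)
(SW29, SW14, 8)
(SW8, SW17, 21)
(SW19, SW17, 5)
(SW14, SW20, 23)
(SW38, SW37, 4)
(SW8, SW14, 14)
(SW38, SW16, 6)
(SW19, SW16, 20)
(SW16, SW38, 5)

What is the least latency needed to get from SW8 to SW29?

Shortest distances from SW8:
SW8: 0
SW16: 2  (via SW8)
SW38: 7  (via SW16)
SW37: 11  (via SW38)
SW19: 13  (via SW16)
SW14: 14  (via SW8)
SW20: 17  (via SW38)
SW17: 18  (via SW19)
SW29: 35  (via SW19)
Shortest route: SW8–SW16–SW19–SW29 = 35 ms.

35 ms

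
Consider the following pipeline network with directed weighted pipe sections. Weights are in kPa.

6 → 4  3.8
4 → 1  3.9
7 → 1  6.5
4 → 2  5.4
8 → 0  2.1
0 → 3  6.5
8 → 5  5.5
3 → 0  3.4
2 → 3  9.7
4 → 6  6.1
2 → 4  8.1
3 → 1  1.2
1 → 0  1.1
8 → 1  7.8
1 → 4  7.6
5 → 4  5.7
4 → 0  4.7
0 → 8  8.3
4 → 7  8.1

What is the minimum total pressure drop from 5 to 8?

Settle nodes by increasing distance from 5:
5: 0
4: 5.7  (via 5)
1: 9.6  (via 4)
0: 10.4  (via 4)
2: 11.1  (via 4)
6: 11.8  (via 4)
7: 13.8  (via 4)
3: 16.9  (via 0)
8: 18.7  (via 0)
Shortest route: 5–4–0–8 = 18.7 kPa.

18.7 kPa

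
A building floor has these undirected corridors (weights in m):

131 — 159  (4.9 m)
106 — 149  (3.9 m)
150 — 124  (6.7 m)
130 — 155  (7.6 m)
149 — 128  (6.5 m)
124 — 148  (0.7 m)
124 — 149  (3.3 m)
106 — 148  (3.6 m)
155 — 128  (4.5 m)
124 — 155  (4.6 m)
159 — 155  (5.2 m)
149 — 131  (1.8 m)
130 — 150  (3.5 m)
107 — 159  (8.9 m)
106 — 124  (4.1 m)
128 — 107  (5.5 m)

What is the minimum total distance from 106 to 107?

15.9 m

Shortest distances from 106:
106: 0
148: 3.6  (via 106)
149: 3.9  (via 106)
124: 4.1  (via 106)
131: 5.7  (via 149)
155: 8.7  (via 124)
128: 10.4  (via 149)
159: 10.6  (via 131)
150: 10.8  (via 124)
130: 14.3  (via 150)
107: 15.9  (via 128)
Shortest route: 106–149–128–107 = 15.9 m.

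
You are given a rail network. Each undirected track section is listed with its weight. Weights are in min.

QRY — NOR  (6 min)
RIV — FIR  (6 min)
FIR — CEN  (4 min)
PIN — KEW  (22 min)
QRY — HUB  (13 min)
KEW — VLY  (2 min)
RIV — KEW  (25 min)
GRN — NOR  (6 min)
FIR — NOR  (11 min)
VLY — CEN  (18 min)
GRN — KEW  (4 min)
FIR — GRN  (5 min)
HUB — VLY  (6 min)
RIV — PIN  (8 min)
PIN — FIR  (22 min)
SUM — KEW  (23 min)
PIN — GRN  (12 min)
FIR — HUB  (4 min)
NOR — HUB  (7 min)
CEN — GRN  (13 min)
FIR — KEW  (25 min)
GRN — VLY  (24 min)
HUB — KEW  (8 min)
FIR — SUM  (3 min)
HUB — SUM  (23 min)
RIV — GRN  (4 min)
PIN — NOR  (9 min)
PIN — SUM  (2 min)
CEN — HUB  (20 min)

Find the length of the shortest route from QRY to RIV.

Shortest distances from QRY:
QRY: 0
NOR: 6  (via QRY)
GRN: 12  (via NOR)
HUB: 13  (via QRY)
PIN: 15  (via NOR)
KEW: 16  (via GRN)
RIV: 16  (via GRN)
Shortest route: QRY → NOR → GRN → RIV = 16 min.

16 min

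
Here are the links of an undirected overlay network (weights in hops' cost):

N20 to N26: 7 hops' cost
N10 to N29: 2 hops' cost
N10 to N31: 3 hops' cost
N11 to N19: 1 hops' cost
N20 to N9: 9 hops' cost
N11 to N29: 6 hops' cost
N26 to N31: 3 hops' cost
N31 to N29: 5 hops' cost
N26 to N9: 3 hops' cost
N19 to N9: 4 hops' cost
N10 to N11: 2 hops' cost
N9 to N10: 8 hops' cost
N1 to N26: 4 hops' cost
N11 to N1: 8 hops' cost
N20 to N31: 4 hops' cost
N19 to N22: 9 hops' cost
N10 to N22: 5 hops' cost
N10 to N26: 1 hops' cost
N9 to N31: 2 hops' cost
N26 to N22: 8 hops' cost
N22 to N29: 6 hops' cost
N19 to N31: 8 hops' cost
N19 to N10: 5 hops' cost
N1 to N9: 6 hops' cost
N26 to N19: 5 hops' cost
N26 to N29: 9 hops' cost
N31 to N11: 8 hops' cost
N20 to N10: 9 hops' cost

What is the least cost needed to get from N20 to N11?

Candidate routes:
N20 - N31 - N10 - N11: 4+3+2 = 9
N20 - N31 - N26 - N10 - N11: 4+3+1+2 = 10
Cheapest is N20 - N31 - N10 - N11 at 9 hops' cost.

9 hops' cost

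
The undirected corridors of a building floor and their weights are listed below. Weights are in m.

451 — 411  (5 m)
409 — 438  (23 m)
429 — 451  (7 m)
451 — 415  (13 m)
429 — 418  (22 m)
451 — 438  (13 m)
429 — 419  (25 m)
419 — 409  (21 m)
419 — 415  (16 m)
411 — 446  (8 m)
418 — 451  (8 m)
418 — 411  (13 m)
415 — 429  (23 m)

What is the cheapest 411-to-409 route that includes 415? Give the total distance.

55 m

Best 411 to 415: 411 → 451 → 415 costing 18
Shortest 415→409: 415 → 419 → 409 = 37
Total via 415: 18 + 37 = 55 m.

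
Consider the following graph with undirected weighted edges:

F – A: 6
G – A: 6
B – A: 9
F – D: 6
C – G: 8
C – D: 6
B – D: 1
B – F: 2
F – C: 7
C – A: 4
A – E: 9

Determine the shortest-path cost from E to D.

Running Dijkstra from E:
E: 0
A: 9  (via E)
C: 13  (via A)
F: 15  (via A)
G: 15  (via A)
B: 17  (via F)
D: 18  (via B)
Shortest route: E–A–F–B–D = 18.

18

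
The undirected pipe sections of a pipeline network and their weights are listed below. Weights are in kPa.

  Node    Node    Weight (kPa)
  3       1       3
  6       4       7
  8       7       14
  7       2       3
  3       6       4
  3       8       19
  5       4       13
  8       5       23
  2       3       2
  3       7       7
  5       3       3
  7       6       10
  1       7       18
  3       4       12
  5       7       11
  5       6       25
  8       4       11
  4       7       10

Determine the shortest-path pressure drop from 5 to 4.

13 kPa

Compare a few routes:
5 → 3 → 6 → 4: 3+4+7 = 14
5 → 4: 13 = 13
Cheapest is 5 → 4 at 13 kPa.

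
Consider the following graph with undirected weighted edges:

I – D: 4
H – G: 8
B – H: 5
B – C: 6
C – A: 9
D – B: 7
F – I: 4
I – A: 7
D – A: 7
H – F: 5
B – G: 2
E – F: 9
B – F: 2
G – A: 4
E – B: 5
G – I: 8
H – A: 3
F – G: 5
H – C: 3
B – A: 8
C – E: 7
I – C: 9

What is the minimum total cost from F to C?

Shortest distances from F:
F: 0
B: 2  (via F)
G: 4  (via B)
I: 4  (via F)
H: 5  (via F)
E: 7  (via B)
A: 8  (via G)
C: 8  (via B)
Shortest route: F → B → C = 8.

8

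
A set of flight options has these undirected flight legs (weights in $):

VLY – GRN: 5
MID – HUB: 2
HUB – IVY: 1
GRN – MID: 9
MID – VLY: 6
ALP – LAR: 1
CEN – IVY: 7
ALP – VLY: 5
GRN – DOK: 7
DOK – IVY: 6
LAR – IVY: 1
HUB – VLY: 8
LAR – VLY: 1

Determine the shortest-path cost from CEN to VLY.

$9

Compare a few routes:
CEN–IVY–LAR–VLY: 7+1+1 = 9
CEN–IVY–LAR–ALP–VLY: 7+1+1+5 = 14
The minimum is $9 via CEN–IVY–LAR–VLY.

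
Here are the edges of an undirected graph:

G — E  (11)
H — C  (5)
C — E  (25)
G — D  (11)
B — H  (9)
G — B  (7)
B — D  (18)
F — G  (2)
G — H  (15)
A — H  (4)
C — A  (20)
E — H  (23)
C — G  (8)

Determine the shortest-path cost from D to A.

Compare a few routes:
D → G → C → H → A: 11+8+5+4 = 28
D → G → H → A: 11+15+4 = 30
Cheapest is D → G → C → H → A at 28.

28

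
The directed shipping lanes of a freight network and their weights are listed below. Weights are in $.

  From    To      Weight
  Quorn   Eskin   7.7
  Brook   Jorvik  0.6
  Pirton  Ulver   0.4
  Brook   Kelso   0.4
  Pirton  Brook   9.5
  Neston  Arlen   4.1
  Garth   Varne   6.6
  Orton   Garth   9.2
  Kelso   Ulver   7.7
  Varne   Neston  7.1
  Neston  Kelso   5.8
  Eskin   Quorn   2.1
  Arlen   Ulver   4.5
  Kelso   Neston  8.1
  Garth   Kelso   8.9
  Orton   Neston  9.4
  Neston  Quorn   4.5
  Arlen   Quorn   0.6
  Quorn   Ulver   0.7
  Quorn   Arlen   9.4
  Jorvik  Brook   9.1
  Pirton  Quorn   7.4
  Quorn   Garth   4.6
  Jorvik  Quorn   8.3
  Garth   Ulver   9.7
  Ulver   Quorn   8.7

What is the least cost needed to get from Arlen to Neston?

Shortest distances from Arlen:
Arlen: 0
Quorn: 0.6  (via Arlen)
Ulver: 1.3  (via Quorn)
Garth: 5.2  (via Quorn)
Eskin: 8.3  (via Quorn)
Varne: 11.8  (via Garth)
Kelso: 14.1  (via Garth)
Neston: 18.9  (via Varne)
Shortest route: Arlen–Quorn–Garth–Varne–Neston = $18.9.

$18.9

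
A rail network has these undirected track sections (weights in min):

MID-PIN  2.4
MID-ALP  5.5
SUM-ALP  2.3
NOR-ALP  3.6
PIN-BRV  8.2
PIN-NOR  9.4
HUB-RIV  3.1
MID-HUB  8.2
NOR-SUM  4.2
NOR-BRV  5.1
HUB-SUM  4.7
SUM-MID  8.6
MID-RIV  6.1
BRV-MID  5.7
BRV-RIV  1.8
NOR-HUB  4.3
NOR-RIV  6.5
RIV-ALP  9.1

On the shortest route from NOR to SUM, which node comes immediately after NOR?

SUM

Enumerating some paths:
NOR - HUB - SUM: 4.3+4.7 = 9
NOR - SUM: 4.2 = 4.2
NOR - ALP - SUM: 3.6+2.3 = 5.9
Cheapest is NOR - SUM at 4.2 min.
So from NOR the first move is to SUM.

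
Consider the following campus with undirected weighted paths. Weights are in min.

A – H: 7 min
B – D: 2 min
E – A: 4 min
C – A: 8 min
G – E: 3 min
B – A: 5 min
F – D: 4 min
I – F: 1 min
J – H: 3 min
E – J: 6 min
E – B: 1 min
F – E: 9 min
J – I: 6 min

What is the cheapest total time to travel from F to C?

Compare a few routes:
F–D–B–A–C: 4+2+5+8 = 19
F–E–A–C: 9+4+8 = 21
Cheapest is F–D–B–A–C at 19 min.

19 min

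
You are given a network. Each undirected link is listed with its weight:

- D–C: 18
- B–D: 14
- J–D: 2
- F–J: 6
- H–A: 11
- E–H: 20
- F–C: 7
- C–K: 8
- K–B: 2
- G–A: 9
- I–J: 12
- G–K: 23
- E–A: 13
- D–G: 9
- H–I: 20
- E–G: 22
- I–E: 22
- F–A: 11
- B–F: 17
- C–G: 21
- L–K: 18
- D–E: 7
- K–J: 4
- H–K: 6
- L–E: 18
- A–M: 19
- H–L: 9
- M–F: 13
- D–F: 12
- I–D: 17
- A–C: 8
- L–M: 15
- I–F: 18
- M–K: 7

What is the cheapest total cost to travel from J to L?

Candidate routes:
J–K–H–L: 4+6+9 = 19
J–K–M–L: 4+7+15 = 26
J–K–L: 4+18 = 22
J–D–E–L: 2+7+18 = 27
Cheapest is J–K–H–L at 19.

19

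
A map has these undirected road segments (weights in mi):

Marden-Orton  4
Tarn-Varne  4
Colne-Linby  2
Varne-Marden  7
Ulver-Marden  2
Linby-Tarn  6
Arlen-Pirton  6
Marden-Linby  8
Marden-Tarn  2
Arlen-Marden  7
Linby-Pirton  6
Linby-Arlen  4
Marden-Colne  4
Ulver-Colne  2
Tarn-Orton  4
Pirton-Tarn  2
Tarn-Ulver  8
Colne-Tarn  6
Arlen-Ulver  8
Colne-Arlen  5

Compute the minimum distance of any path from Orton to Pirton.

6 mi

Candidate routes:
Orton → Tarn → Pirton: 4+2 = 6
Orton → Marden → Tarn → Pirton: 4+2+2 = 8
The minimum is 6 mi via Orton → Tarn → Pirton.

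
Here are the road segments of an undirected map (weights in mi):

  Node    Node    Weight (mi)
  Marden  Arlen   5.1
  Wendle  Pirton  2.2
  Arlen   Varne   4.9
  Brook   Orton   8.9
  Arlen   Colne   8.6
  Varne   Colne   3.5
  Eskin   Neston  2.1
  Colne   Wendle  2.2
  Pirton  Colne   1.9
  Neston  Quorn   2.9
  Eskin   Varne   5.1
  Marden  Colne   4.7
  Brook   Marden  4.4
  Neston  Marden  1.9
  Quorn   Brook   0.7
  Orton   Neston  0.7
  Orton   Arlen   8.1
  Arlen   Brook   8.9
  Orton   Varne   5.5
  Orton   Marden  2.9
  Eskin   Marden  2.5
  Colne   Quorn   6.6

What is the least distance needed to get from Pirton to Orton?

9.2 mi

Settle nodes by increasing distance from Pirton:
Pirton: 0
Colne: 1.9  (via Pirton)
Wendle: 2.2  (via Pirton)
Varne: 5.4  (via Colne)
Marden: 6.6  (via Colne)
Neston: 8.5  (via Marden)
Quorn: 8.5  (via Colne)
Eskin: 9.1  (via Marden)
Orton: 9.2  (via Neston)
Shortest route: Pirton → Colne → Marden → Neston → Orton = 9.2 mi.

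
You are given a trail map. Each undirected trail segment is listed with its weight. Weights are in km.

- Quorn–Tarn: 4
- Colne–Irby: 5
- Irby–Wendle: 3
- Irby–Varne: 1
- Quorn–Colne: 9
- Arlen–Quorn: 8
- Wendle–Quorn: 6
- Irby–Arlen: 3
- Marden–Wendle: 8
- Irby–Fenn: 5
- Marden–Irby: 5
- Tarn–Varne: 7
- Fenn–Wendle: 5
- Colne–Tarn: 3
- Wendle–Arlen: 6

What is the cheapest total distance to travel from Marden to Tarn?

Compare a few routes:
Marden → Irby → Varne → Tarn: 5+1+7 = 13
Marden → Wendle → Quorn → Tarn: 8+6+4 = 18
Marden → Wendle → Irby → Colne → Tarn: 8+3+5+3 = 19
Marden → Irby → Wendle → Quorn → Tarn: 5+3+6+4 = 18
The minimum is 13 km via Marden → Irby → Varne → Tarn.

13 km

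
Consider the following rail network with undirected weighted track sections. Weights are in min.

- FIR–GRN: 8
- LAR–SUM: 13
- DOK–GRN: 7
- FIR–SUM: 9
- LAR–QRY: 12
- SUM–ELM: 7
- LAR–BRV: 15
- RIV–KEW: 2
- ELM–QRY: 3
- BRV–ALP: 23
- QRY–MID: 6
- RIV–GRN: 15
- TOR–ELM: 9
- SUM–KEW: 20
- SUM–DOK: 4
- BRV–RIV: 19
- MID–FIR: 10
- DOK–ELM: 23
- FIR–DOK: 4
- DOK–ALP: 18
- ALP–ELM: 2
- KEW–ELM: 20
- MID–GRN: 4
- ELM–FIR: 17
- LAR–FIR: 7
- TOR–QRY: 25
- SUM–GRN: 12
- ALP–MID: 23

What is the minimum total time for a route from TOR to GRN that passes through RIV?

46 min

Best TOR to RIV: TOR → ELM → KEW → RIV costing 31
Best RIV to GRN: RIV → GRN costing 15
Total via RIV: 31 + 15 = 46 min.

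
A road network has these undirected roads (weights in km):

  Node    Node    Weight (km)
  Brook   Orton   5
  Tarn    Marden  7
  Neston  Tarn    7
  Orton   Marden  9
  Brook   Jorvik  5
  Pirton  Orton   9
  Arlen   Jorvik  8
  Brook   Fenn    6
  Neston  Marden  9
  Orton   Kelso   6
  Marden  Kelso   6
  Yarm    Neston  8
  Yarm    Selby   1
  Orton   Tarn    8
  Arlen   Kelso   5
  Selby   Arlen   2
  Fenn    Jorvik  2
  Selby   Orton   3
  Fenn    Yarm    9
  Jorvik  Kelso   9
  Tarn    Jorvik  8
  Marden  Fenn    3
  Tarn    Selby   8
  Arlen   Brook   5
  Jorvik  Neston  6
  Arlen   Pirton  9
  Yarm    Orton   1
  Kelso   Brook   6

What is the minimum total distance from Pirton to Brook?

Enumerating some paths:
Pirton–Arlen–Brook: 9+5 = 14
Pirton–Orton–Yarm–Selby–Arlen–Brook: 9+1+1+2+5 = 18
Pirton–Arlen–Selby–Yarm–Orton–Brook: 9+2+1+1+5 = 18
Cheapest is Pirton–Arlen–Brook at 14 km.

14 km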